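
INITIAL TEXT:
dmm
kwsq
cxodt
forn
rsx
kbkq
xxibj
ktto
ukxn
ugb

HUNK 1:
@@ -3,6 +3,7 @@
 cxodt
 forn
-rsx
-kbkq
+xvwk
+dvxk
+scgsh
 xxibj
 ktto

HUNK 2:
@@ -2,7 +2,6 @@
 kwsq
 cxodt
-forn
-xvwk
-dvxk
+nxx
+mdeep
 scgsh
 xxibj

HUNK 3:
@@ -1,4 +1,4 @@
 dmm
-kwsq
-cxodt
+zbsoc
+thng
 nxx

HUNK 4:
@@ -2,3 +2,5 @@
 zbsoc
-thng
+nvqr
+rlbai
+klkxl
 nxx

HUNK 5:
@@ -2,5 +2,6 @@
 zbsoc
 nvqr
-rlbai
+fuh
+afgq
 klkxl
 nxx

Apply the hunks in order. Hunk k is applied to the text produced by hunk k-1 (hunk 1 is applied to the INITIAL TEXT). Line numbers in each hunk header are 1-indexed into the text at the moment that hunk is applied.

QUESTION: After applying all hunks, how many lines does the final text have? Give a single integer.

Answer: 13

Derivation:
Hunk 1: at line 3 remove [rsx,kbkq] add [xvwk,dvxk,scgsh] -> 11 lines: dmm kwsq cxodt forn xvwk dvxk scgsh xxibj ktto ukxn ugb
Hunk 2: at line 2 remove [forn,xvwk,dvxk] add [nxx,mdeep] -> 10 lines: dmm kwsq cxodt nxx mdeep scgsh xxibj ktto ukxn ugb
Hunk 3: at line 1 remove [kwsq,cxodt] add [zbsoc,thng] -> 10 lines: dmm zbsoc thng nxx mdeep scgsh xxibj ktto ukxn ugb
Hunk 4: at line 2 remove [thng] add [nvqr,rlbai,klkxl] -> 12 lines: dmm zbsoc nvqr rlbai klkxl nxx mdeep scgsh xxibj ktto ukxn ugb
Hunk 5: at line 2 remove [rlbai] add [fuh,afgq] -> 13 lines: dmm zbsoc nvqr fuh afgq klkxl nxx mdeep scgsh xxibj ktto ukxn ugb
Final line count: 13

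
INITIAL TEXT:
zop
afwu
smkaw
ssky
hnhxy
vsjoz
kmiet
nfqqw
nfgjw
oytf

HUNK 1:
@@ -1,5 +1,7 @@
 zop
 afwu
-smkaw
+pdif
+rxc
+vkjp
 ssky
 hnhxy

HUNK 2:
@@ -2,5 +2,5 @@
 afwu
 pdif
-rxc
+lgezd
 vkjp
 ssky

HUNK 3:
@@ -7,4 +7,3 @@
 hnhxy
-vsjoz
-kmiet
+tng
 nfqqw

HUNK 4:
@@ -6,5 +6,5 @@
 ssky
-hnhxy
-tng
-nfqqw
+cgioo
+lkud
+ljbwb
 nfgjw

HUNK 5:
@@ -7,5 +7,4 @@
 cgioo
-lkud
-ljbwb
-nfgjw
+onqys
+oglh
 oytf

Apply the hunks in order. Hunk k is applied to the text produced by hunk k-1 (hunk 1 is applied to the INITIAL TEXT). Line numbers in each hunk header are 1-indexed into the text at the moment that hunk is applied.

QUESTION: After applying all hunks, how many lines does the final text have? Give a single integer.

Hunk 1: at line 1 remove [smkaw] add [pdif,rxc,vkjp] -> 12 lines: zop afwu pdif rxc vkjp ssky hnhxy vsjoz kmiet nfqqw nfgjw oytf
Hunk 2: at line 2 remove [rxc] add [lgezd] -> 12 lines: zop afwu pdif lgezd vkjp ssky hnhxy vsjoz kmiet nfqqw nfgjw oytf
Hunk 3: at line 7 remove [vsjoz,kmiet] add [tng] -> 11 lines: zop afwu pdif lgezd vkjp ssky hnhxy tng nfqqw nfgjw oytf
Hunk 4: at line 6 remove [hnhxy,tng,nfqqw] add [cgioo,lkud,ljbwb] -> 11 lines: zop afwu pdif lgezd vkjp ssky cgioo lkud ljbwb nfgjw oytf
Hunk 5: at line 7 remove [lkud,ljbwb,nfgjw] add [onqys,oglh] -> 10 lines: zop afwu pdif lgezd vkjp ssky cgioo onqys oglh oytf
Final line count: 10

Answer: 10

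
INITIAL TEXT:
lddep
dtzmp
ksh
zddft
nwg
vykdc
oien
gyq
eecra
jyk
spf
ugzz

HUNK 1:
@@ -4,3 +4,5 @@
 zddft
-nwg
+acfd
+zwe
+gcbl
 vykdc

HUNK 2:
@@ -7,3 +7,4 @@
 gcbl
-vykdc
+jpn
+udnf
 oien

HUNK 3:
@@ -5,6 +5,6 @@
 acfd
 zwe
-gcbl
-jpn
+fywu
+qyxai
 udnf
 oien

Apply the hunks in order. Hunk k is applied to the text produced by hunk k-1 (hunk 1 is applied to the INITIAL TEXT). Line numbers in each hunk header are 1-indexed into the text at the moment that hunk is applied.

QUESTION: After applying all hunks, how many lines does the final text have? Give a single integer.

Answer: 15

Derivation:
Hunk 1: at line 4 remove [nwg] add [acfd,zwe,gcbl] -> 14 lines: lddep dtzmp ksh zddft acfd zwe gcbl vykdc oien gyq eecra jyk spf ugzz
Hunk 2: at line 7 remove [vykdc] add [jpn,udnf] -> 15 lines: lddep dtzmp ksh zddft acfd zwe gcbl jpn udnf oien gyq eecra jyk spf ugzz
Hunk 3: at line 5 remove [gcbl,jpn] add [fywu,qyxai] -> 15 lines: lddep dtzmp ksh zddft acfd zwe fywu qyxai udnf oien gyq eecra jyk spf ugzz
Final line count: 15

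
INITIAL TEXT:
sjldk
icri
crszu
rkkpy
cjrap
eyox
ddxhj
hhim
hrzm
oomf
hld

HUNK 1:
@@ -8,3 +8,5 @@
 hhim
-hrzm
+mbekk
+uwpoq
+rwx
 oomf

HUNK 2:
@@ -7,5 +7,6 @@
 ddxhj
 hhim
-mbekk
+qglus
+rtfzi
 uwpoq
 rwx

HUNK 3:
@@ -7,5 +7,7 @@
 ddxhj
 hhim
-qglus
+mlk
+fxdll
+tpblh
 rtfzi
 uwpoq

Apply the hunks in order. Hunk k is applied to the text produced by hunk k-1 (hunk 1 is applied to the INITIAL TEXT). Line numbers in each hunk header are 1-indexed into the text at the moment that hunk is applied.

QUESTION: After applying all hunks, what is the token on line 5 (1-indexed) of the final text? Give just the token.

Hunk 1: at line 8 remove [hrzm] add [mbekk,uwpoq,rwx] -> 13 lines: sjldk icri crszu rkkpy cjrap eyox ddxhj hhim mbekk uwpoq rwx oomf hld
Hunk 2: at line 7 remove [mbekk] add [qglus,rtfzi] -> 14 lines: sjldk icri crszu rkkpy cjrap eyox ddxhj hhim qglus rtfzi uwpoq rwx oomf hld
Hunk 3: at line 7 remove [qglus] add [mlk,fxdll,tpblh] -> 16 lines: sjldk icri crszu rkkpy cjrap eyox ddxhj hhim mlk fxdll tpblh rtfzi uwpoq rwx oomf hld
Final line 5: cjrap

Answer: cjrap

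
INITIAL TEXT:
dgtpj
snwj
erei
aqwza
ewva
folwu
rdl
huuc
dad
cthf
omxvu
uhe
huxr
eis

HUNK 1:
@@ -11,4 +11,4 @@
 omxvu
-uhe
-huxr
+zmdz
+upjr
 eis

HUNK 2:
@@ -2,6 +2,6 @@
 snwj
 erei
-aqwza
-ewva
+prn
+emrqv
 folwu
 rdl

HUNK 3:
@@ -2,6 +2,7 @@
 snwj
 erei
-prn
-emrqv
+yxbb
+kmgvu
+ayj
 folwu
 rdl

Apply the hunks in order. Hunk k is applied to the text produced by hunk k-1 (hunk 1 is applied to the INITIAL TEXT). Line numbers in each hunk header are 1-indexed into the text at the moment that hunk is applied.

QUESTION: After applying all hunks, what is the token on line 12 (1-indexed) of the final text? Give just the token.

Hunk 1: at line 11 remove [uhe,huxr] add [zmdz,upjr] -> 14 lines: dgtpj snwj erei aqwza ewva folwu rdl huuc dad cthf omxvu zmdz upjr eis
Hunk 2: at line 2 remove [aqwza,ewva] add [prn,emrqv] -> 14 lines: dgtpj snwj erei prn emrqv folwu rdl huuc dad cthf omxvu zmdz upjr eis
Hunk 3: at line 2 remove [prn,emrqv] add [yxbb,kmgvu,ayj] -> 15 lines: dgtpj snwj erei yxbb kmgvu ayj folwu rdl huuc dad cthf omxvu zmdz upjr eis
Final line 12: omxvu

Answer: omxvu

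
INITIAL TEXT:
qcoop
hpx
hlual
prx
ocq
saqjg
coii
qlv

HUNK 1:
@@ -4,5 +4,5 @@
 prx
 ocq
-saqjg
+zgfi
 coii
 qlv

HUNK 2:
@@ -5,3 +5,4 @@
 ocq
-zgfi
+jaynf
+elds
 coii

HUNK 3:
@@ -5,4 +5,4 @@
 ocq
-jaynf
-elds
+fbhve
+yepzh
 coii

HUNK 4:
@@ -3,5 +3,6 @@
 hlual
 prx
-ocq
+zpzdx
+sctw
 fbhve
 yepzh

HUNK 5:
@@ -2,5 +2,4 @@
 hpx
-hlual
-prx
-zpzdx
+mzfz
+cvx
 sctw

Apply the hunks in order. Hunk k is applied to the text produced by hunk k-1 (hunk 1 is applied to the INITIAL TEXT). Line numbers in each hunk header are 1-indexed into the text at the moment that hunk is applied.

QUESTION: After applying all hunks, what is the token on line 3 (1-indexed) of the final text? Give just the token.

Answer: mzfz

Derivation:
Hunk 1: at line 4 remove [saqjg] add [zgfi] -> 8 lines: qcoop hpx hlual prx ocq zgfi coii qlv
Hunk 2: at line 5 remove [zgfi] add [jaynf,elds] -> 9 lines: qcoop hpx hlual prx ocq jaynf elds coii qlv
Hunk 3: at line 5 remove [jaynf,elds] add [fbhve,yepzh] -> 9 lines: qcoop hpx hlual prx ocq fbhve yepzh coii qlv
Hunk 4: at line 3 remove [ocq] add [zpzdx,sctw] -> 10 lines: qcoop hpx hlual prx zpzdx sctw fbhve yepzh coii qlv
Hunk 5: at line 2 remove [hlual,prx,zpzdx] add [mzfz,cvx] -> 9 lines: qcoop hpx mzfz cvx sctw fbhve yepzh coii qlv
Final line 3: mzfz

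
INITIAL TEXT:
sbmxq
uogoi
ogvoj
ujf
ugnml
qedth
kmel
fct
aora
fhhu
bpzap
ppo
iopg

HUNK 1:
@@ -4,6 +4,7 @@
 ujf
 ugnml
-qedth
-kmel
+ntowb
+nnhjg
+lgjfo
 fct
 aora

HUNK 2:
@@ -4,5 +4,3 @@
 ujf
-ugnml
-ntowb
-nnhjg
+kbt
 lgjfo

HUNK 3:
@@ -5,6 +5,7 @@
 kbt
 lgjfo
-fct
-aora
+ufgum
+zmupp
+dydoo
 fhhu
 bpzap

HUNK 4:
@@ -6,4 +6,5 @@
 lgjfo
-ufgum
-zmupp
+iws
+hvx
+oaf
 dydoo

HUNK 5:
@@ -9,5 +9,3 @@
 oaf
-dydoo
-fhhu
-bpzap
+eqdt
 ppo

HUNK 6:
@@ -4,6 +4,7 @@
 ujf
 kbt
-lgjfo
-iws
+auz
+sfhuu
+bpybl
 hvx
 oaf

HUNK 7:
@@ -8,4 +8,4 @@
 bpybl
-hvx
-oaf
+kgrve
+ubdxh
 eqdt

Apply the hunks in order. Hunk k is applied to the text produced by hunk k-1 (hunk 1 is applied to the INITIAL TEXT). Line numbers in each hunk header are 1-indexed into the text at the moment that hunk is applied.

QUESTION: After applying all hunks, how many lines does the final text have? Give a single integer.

Answer: 13

Derivation:
Hunk 1: at line 4 remove [qedth,kmel] add [ntowb,nnhjg,lgjfo] -> 14 lines: sbmxq uogoi ogvoj ujf ugnml ntowb nnhjg lgjfo fct aora fhhu bpzap ppo iopg
Hunk 2: at line 4 remove [ugnml,ntowb,nnhjg] add [kbt] -> 12 lines: sbmxq uogoi ogvoj ujf kbt lgjfo fct aora fhhu bpzap ppo iopg
Hunk 3: at line 5 remove [fct,aora] add [ufgum,zmupp,dydoo] -> 13 lines: sbmxq uogoi ogvoj ujf kbt lgjfo ufgum zmupp dydoo fhhu bpzap ppo iopg
Hunk 4: at line 6 remove [ufgum,zmupp] add [iws,hvx,oaf] -> 14 lines: sbmxq uogoi ogvoj ujf kbt lgjfo iws hvx oaf dydoo fhhu bpzap ppo iopg
Hunk 5: at line 9 remove [dydoo,fhhu,bpzap] add [eqdt] -> 12 lines: sbmxq uogoi ogvoj ujf kbt lgjfo iws hvx oaf eqdt ppo iopg
Hunk 6: at line 4 remove [lgjfo,iws] add [auz,sfhuu,bpybl] -> 13 lines: sbmxq uogoi ogvoj ujf kbt auz sfhuu bpybl hvx oaf eqdt ppo iopg
Hunk 7: at line 8 remove [hvx,oaf] add [kgrve,ubdxh] -> 13 lines: sbmxq uogoi ogvoj ujf kbt auz sfhuu bpybl kgrve ubdxh eqdt ppo iopg
Final line count: 13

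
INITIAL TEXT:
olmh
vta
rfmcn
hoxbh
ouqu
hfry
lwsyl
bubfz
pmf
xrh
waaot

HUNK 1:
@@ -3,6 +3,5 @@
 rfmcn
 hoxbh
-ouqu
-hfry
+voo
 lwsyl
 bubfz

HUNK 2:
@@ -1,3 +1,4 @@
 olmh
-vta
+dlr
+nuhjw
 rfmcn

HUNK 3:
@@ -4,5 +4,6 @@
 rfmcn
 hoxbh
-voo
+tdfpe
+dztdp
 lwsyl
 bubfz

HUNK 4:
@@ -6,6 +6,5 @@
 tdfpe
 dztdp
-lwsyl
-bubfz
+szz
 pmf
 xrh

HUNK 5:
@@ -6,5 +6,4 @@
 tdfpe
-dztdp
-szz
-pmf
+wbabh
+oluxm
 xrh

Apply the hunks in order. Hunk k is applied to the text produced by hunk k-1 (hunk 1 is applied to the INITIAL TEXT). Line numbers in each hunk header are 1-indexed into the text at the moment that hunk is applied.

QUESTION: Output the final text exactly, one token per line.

Hunk 1: at line 3 remove [ouqu,hfry] add [voo] -> 10 lines: olmh vta rfmcn hoxbh voo lwsyl bubfz pmf xrh waaot
Hunk 2: at line 1 remove [vta] add [dlr,nuhjw] -> 11 lines: olmh dlr nuhjw rfmcn hoxbh voo lwsyl bubfz pmf xrh waaot
Hunk 3: at line 4 remove [voo] add [tdfpe,dztdp] -> 12 lines: olmh dlr nuhjw rfmcn hoxbh tdfpe dztdp lwsyl bubfz pmf xrh waaot
Hunk 4: at line 6 remove [lwsyl,bubfz] add [szz] -> 11 lines: olmh dlr nuhjw rfmcn hoxbh tdfpe dztdp szz pmf xrh waaot
Hunk 5: at line 6 remove [dztdp,szz,pmf] add [wbabh,oluxm] -> 10 lines: olmh dlr nuhjw rfmcn hoxbh tdfpe wbabh oluxm xrh waaot

Answer: olmh
dlr
nuhjw
rfmcn
hoxbh
tdfpe
wbabh
oluxm
xrh
waaot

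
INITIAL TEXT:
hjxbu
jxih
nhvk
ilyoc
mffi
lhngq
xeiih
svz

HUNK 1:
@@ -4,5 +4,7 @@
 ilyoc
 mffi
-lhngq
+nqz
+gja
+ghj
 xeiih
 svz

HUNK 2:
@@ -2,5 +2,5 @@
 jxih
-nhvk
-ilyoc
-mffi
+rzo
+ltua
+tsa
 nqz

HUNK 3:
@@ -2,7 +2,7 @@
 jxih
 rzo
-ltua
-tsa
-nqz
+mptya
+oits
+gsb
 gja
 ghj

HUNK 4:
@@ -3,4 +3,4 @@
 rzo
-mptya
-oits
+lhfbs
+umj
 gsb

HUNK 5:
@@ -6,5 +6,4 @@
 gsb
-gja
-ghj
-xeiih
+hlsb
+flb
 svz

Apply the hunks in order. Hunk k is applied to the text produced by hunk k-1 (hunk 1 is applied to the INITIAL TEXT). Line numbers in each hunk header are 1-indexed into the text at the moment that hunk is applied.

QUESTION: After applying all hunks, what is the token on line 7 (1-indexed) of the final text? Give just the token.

Hunk 1: at line 4 remove [lhngq] add [nqz,gja,ghj] -> 10 lines: hjxbu jxih nhvk ilyoc mffi nqz gja ghj xeiih svz
Hunk 2: at line 2 remove [nhvk,ilyoc,mffi] add [rzo,ltua,tsa] -> 10 lines: hjxbu jxih rzo ltua tsa nqz gja ghj xeiih svz
Hunk 3: at line 2 remove [ltua,tsa,nqz] add [mptya,oits,gsb] -> 10 lines: hjxbu jxih rzo mptya oits gsb gja ghj xeiih svz
Hunk 4: at line 3 remove [mptya,oits] add [lhfbs,umj] -> 10 lines: hjxbu jxih rzo lhfbs umj gsb gja ghj xeiih svz
Hunk 5: at line 6 remove [gja,ghj,xeiih] add [hlsb,flb] -> 9 lines: hjxbu jxih rzo lhfbs umj gsb hlsb flb svz
Final line 7: hlsb

Answer: hlsb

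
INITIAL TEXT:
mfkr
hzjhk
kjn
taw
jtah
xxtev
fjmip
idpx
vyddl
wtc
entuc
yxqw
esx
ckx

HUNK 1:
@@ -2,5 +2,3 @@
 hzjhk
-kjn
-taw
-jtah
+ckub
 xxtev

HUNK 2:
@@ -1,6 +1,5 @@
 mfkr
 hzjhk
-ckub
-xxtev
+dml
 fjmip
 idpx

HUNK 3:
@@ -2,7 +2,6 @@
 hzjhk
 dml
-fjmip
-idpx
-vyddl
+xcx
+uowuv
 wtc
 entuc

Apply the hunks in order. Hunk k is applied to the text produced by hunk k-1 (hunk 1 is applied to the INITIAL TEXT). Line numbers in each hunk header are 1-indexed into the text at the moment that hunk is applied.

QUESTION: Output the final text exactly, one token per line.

Answer: mfkr
hzjhk
dml
xcx
uowuv
wtc
entuc
yxqw
esx
ckx

Derivation:
Hunk 1: at line 2 remove [kjn,taw,jtah] add [ckub] -> 12 lines: mfkr hzjhk ckub xxtev fjmip idpx vyddl wtc entuc yxqw esx ckx
Hunk 2: at line 1 remove [ckub,xxtev] add [dml] -> 11 lines: mfkr hzjhk dml fjmip idpx vyddl wtc entuc yxqw esx ckx
Hunk 3: at line 2 remove [fjmip,idpx,vyddl] add [xcx,uowuv] -> 10 lines: mfkr hzjhk dml xcx uowuv wtc entuc yxqw esx ckx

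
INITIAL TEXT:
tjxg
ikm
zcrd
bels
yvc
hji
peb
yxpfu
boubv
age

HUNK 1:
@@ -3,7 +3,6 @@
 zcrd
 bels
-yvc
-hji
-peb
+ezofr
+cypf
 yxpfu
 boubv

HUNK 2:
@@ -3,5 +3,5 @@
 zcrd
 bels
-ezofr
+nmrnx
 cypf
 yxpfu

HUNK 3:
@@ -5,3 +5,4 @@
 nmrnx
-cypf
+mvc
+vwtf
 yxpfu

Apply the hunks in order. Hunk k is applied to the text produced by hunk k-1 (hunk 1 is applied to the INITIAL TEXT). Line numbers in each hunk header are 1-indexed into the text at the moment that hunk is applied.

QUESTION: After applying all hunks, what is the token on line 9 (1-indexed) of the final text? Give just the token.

Answer: boubv

Derivation:
Hunk 1: at line 3 remove [yvc,hji,peb] add [ezofr,cypf] -> 9 lines: tjxg ikm zcrd bels ezofr cypf yxpfu boubv age
Hunk 2: at line 3 remove [ezofr] add [nmrnx] -> 9 lines: tjxg ikm zcrd bels nmrnx cypf yxpfu boubv age
Hunk 3: at line 5 remove [cypf] add [mvc,vwtf] -> 10 lines: tjxg ikm zcrd bels nmrnx mvc vwtf yxpfu boubv age
Final line 9: boubv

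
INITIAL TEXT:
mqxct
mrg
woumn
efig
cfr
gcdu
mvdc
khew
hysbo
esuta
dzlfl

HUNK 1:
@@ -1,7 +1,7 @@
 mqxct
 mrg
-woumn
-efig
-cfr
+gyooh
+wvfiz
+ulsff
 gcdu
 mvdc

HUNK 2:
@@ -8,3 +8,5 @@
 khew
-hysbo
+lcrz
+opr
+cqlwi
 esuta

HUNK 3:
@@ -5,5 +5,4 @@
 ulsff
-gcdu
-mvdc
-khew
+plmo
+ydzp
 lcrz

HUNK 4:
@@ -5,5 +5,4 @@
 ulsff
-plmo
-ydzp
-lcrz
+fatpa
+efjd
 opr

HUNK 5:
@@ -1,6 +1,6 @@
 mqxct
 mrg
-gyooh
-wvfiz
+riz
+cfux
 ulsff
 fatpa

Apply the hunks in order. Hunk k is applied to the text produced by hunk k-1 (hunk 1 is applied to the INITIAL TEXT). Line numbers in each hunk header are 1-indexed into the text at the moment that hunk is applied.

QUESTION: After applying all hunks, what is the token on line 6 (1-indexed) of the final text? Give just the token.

Answer: fatpa

Derivation:
Hunk 1: at line 1 remove [woumn,efig,cfr] add [gyooh,wvfiz,ulsff] -> 11 lines: mqxct mrg gyooh wvfiz ulsff gcdu mvdc khew hysbo esuta dzlfl
Hunk 2: at line 8 remove [hysbo] add [lcrz,opr,cqlwi] -> 13 lines: mqxct mrg gyooh wvfiz ulsff gcdu mvdc khew lcrz opr cqlwi esuta dzlfl
Hunk 3: at line 5 remove [gcdu,mvdc,khew] add [plmo,ydzp] -> 12 lines: mqxct mrg gyooh wvfiz ulsff plmo ydzp lcrz opr cqlwi esuta dzlfl
Hunk 4: at line 5 remove [plmo,ydzp,lcrz] add [fatpa,efjd] -> 11 lines: mqxct mrg gyooh wvfiz ulsff fatpa efjd opr cqlwi esuta dzlfl
Hunk 5: at line 1 remove [gyooh,wvfiz] add [riz,cfux] -> 11 lines: mqxct mrg riz cfux ulsff fatpa efjd opr cqlwi esuta dzlfl
Final line 6: fatpa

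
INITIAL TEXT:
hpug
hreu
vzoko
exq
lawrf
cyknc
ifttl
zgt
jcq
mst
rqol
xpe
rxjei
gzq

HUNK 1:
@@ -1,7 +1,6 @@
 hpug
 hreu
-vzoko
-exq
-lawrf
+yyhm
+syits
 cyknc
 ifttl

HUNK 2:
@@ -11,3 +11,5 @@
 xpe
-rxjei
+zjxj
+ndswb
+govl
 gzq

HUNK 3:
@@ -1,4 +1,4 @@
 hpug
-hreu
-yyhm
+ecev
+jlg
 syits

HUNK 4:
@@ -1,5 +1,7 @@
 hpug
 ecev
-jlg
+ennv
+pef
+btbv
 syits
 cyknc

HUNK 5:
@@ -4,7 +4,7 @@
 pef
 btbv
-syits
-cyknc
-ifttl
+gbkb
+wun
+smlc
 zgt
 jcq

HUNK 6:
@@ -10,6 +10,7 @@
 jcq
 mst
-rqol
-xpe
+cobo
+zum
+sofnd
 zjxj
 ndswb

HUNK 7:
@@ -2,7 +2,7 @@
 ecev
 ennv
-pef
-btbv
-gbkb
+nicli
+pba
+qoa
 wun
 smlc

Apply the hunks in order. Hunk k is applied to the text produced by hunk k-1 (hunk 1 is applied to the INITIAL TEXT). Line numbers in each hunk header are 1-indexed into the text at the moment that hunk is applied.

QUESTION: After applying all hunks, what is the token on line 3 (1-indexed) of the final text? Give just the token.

Answer: ennv

Derivation:
Hunk 1: at line 1 remove [vzoko,exq,lawrf] add [yyhm,syits] -> 13 lines: hpug hreu yyhm syits cyknc ifttl zgt jcq mst rqol xpe rxjei gzq
Hunk 2: at line 11 remove [rxjei] add [zjxj,ndswb,govl] -> 15 lines: hpug hreu yyhm syits cyknc ifttl zgt jcq mst rqol xpe zjxj ndswb govl gzq
Hunk 3: at line 1 remove [hreu,yyhm] add [ecev,jlg] -> 15 lines: hpug ecev jlg syits cyknc ifttl zgt jcq mst rqol xpe zjxj ndswb govl gzq
Hunk 4: at line 1 remove [jlg] add [ennv,pef,btbv] -> 17 lines: hpug ecev ennv pef btbv syits cyknc ifttl zgt jcq mst rqol xpe zjxj ndswb govl gzq
Hunk 5: at line 4 remove [syits,cyknc,ifttl] add [gbkb,wun,smlc] -> 17 lines: hpug ecev ennv pef btbv gbkb wun smlc zgt jcq mst rqol xpe zjxj ndswb govl gzq
Hunk 6: at line 10 remove [rqol,xpe] add [cobo,zum,sofnd] -> 18 lines: hpug ecev ennv pef btbv gbkb wun smlc zgt jcq mst cobo zum sofnd zjxj ndswb govl gzq
Hunk 7: at line 2 remove [pef,btbv,gbkb] add [nicli,pba,qoa] -> 18 lines: hpug ecev ennv nicli pba qoa wun smlc zgt jcq mst cobo zum sofnd zjxj ndswb govl gzq
Final line 3: ennv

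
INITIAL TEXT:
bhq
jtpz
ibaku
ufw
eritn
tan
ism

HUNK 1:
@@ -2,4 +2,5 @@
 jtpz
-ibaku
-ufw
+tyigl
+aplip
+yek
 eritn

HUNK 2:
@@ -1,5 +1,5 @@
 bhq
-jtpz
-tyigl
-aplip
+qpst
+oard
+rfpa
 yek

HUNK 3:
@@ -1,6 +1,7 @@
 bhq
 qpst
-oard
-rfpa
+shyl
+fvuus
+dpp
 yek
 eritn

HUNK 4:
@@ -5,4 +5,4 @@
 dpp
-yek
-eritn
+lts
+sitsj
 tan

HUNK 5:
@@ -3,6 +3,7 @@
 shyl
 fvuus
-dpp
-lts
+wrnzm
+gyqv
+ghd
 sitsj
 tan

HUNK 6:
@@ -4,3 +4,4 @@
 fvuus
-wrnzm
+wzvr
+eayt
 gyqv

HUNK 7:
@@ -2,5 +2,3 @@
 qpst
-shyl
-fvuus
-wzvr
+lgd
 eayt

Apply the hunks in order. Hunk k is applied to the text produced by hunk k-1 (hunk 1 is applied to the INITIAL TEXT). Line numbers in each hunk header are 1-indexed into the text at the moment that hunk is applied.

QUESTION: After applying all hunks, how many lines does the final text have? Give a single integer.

Answer: 9

Derivation:
Hunk 1: at line 2 remove [ibaku,ufw] add [tyigl,aplip,yek] -> 8 lines: bhq jtpz tyigl aplip yek eritn tan ism
Hunk 2: at line 1 remove [jtpz,tyigl,aplip] add [qpst,oard,rfpa] -> 8 lines: bhq qpst oard rfpa yek eritn tan ism
Hunk 3: at line 1 remove [oard,rfpa] add [shyl,fvuus,dpp] -> 9 lines: bhq qpst shyl fvuus dpp yek eritn tan ism
Hunk 4: at line 5 remove [yek,eritn] add [lts,sitsj] -> 9 lines: bhq qpst shyl fvuus dpp lts sitsj tan ism
Hunk 5: at line 3 remove [dpp,lts] add [wrnzm,gyqv,ghd] -> 10 lines: bhq qpst shyl fvuus wrnzm gyqv ghd sitsj tan ism
Hunk 6: at line 4 remove [wrnzm] add [wzvr,eayt] -> 11 lines: bhq qpst shyl fvuus wzvr eayt gyqv ghd sitsj tan ism
Hunk 7: at line 2 remove [shyl,fvuus,wzvr] add [lgd] -> 9 lines: bhq qpst lgd eayt gyqv ghd sitsj tan ism
Final line count: 9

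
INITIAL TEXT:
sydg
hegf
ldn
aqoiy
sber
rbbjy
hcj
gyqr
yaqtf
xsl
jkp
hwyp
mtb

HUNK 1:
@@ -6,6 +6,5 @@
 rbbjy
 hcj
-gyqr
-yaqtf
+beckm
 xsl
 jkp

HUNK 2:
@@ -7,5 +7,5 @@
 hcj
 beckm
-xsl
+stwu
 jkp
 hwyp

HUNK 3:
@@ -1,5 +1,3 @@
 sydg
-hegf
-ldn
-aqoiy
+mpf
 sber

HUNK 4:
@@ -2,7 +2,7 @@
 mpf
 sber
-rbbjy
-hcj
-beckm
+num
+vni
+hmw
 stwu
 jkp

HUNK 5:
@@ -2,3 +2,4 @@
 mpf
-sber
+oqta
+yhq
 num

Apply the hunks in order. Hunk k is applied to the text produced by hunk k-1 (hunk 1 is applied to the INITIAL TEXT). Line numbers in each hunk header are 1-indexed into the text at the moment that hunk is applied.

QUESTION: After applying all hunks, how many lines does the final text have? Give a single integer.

Answer: 11

Derivation:
Hunk 1: at line 6 remove [gyqr,yaqtf] add [beckm] -> 12 lines: sydg hegf ldn aqoiy sber rbbjy hcj beckm xsl jkp hwyp mtb
Hunk 2: at line 7 remove [xsl] add [stwu] -> 12 lines: sydg hegf ldn aqoiy sber rbbjy hcj beckm stwu jkp hwyp mtb
Hunk 3: at line 1 remove [hegf,ldn,aqoiy] add [mpf] -> 10 lines: sydg mpf sber rbbjy hcj beckm stwu jkp hwyp mtb
Hunk 4: at line 2 remove [rbbjy,hcj,beckm] add [num,vni,hmw] -> 10 lines: sydg mpf sber num vni hmw stwu jkp hwyp mtb
Hunk 5: at line 2 remove [sber] add [oqta,yhq] -> 11 lines: sydg mpf oqta yhq num vni hmw stwu jkp hwyp mtb
Final line count: 11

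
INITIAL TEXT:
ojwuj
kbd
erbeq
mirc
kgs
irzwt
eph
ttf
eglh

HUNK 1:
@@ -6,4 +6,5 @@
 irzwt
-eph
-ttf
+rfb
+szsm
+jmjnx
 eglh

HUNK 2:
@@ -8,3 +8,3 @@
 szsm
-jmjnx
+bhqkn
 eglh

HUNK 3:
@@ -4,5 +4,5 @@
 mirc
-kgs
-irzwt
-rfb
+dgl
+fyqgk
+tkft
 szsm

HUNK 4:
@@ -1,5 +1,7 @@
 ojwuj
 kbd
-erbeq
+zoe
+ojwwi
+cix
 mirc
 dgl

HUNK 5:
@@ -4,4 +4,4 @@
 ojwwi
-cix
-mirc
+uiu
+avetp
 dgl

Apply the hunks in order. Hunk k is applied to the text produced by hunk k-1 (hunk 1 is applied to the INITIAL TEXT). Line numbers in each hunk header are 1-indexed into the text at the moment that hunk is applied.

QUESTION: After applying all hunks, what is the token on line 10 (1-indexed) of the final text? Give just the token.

Hunk 1: at line 6 remove [eph,ttf] add [rfb,szsm,jmjnx] -> 10 lines: ojwuj kbd erbeq mirc kgs irzwt rfb szsm jmjnx eglh
Hunk 2: at line 8 remove [jmjnx] add [bhqkn] -> 10 lines: ojwuj kbd erbeq mirc kgs irzwt rfb szsm bhqkn eglh
Hunk 3: at line 4 remove [kgs,irzwt,rfb] add [dgl,fyqgk,tkft] -> 10 lines: ojwuj kbd erbeq mirc dgl fyqgk tkft szsm bhqkn eglh
Hunk 4: at line 1 remove [erbeq] add [zoe,ojwwi,cix] -> 12 lines: ojwuj kbd zoe ojwwi cix mirc dgl fyqgk tkft szsm bhqkn eglh
Hunk 5: at line 4 remove [cix,mirc] add [uiu,avetp] -> 12 lines: ojwuj kbd zoe ojwwi uiu avetp dgl fyqgk tkft szsm bhqkn eglh
Final line 10: szsm

Answer: szsm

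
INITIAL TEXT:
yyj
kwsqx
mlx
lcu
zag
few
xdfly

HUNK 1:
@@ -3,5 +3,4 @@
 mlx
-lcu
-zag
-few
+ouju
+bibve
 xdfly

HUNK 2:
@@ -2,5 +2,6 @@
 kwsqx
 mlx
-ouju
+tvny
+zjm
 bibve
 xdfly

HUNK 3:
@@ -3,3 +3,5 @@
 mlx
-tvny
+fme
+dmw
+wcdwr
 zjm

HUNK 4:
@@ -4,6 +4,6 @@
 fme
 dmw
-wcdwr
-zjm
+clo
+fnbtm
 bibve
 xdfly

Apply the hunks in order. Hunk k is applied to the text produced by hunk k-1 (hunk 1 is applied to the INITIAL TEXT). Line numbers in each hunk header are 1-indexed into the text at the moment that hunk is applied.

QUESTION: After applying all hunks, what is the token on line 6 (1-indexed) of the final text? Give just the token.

Answer: clo

Derivation:
Hunk 1: at line 3 remove [lcu,zag,few] add [ouju,bibve] -> 6 lines: yyj kwsqx mlx ouju bibve xdfly
Hunk 2: at line 2 remove [ouju] add [tvny,zjm] -> 7 lines: yyj kwsqx mlx tvny zjm bibve xdfly
Hunk 3: at line 3 remove [tvny] add [fme,dmw,wcdwr] -> 9 lines: yyj kwsqx mlx fme dmw wcdwr zjm bibve xdfly
Hunk 4: at line 4 remove [wcdwr,zjm] add [clo,fnbtm] -> 9 lines: yyj kwsqx mlx fme dmw clo fnbtm bibve xdfly
Final line 6: clo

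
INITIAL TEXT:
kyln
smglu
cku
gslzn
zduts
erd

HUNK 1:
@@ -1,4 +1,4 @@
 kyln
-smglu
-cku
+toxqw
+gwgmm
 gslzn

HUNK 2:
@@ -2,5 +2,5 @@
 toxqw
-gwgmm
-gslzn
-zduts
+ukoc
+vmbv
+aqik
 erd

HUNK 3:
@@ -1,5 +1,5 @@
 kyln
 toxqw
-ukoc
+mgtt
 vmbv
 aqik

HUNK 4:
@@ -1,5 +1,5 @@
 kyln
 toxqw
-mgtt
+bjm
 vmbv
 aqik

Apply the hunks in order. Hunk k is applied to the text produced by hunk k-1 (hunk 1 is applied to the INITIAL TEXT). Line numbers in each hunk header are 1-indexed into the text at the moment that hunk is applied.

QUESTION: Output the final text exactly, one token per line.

Hunk 1: at line 1 remove [smglu,cku] add [toxqw,gwgmm] -> 6 lines: kyln toxqw gwgmm gslzn zduts erd
Hunk 2: at line 2 remove [gwgmm,gslzn,zduts] add [ukoc,vmbv,aqik] -> 6 lines: kyln toxqw ukoc vmbv aqik erd
Hunk 3: at line 1 remove [ukoc] add [mgtt] -> 6 lines: kyln toxqw mgtt vmbv aqik erd
Hunk 4: at line 1 remove [mgtt] add [bjm] -> 6 lines: kyln toxqw bjm vmbv aqik erd

Answer: kyln
toxqw
bjm
vmbv
aqik
erd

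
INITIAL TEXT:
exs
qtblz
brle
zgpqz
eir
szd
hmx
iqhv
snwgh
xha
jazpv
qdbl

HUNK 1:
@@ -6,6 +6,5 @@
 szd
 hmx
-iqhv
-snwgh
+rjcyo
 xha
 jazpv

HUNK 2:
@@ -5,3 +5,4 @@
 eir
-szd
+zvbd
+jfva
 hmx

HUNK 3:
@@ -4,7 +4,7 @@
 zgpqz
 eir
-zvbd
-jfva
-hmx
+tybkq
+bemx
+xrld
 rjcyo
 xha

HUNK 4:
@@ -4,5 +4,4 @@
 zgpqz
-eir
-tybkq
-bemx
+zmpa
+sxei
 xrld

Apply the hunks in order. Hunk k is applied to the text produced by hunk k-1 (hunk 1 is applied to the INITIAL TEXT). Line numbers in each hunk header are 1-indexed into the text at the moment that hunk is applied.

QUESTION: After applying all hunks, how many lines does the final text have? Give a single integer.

Hunk 1: at line 6 remove [iqhv,snwgh] add [rjcyo] -> 11 lines: exs qtblz brle zgpqz eir szd hmx rjcyo xha jazpv qdbl
Hunk 2: at line 5 remove [szd] add [zvbd,jfva] -> 12 lines: exs qtblz brle zgpqz eir zvbd jfva hmx rjcyo xha jazpv qdbl
Hunk 3: at line 4 remove [zvbd,jfva,hmx] add [tybkq,bemx,xrld] -> 12 lines: exs qtblz brle zgpqz eir tybkq bemx xrld rjcyo xha jazpv qdbl
Hunk 4: at line 4 remove [eir,tybkq,bemx] add [zmpa,sxei] -> 11 lines: exs qtblz brle zgpqz zmpa sxei xrld rjcyo xha jazpv qdbl
Final line count: 11

Answer: 11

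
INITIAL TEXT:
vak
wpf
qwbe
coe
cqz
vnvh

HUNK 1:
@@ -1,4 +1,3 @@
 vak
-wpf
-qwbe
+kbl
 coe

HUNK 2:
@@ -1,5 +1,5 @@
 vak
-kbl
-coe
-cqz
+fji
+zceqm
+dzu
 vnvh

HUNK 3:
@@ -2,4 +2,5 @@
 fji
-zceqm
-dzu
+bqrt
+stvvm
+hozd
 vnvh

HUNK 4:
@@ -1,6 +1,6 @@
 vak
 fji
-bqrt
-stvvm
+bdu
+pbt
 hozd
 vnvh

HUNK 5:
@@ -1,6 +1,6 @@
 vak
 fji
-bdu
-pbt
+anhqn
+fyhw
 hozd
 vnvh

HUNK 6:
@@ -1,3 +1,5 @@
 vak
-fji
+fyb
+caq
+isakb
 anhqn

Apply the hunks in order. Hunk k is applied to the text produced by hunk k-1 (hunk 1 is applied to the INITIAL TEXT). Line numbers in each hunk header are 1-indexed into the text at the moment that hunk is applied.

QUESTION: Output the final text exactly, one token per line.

Hunk 1: at line 1 remove [wpf,qwbe] add [kbl] -> 5 lines: vak kbl coe cqz vnvh
Hunk 2: at line 1 remove [kbl,coe,cqz] add [fji,zceqm,dzu] -> 5 lines: vak fji zceqm dzu vnvh
Hunk 3: at line 2 remove [zceqm,dzu] add [bqrt,stvvm,hozd] -> 6 lines: vak fji bqrt stvvm hozd vnvh
Hunk 4: at line 1 remove [bqrt,stvvm] add [bdu,pbt] -> 6 lines: vak fji bdu pbt hozd vnvh
Hunk 5: at line 1 remove [bdu,pbt] add [anhqn,fyhw] -> 6 lines: vak fji anhqn fyhw hozd vnvh
Hunk 6: at line 1 remove [fji] add [fyb,caq,isakb] -> 8 lines: vak fyb caq isakb anhqn fyhw hozd vnvh

Answer: vak
fyb
caq
isakb
anhqn
fyhw
hozd
vnvh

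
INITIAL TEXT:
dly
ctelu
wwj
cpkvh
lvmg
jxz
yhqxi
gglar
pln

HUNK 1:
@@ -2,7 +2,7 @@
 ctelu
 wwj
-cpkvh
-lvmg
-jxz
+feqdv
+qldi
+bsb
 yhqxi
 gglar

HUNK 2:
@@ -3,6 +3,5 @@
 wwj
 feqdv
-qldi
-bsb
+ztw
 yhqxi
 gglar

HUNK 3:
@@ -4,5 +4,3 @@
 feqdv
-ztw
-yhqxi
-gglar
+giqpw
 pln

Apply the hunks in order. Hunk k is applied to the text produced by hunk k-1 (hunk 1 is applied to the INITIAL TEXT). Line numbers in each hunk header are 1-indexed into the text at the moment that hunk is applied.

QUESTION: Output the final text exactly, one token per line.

Answer: dly
ctelu
wwj
feqdv
giqpw
pln

Derivation:
Hunk 1: at line 2 remove [cpkvh,lvmg,jxz] add [feqdv,qldi,bsb] -> 9 lines: dly ctelu wwj feqdv qldi bsb yhqxi gglar pln
Hunk 2: at line 3 remove [qldi,bsb] add [ztw] -> 8 lines: dly ctelu wwj feqdv ztw yhqxi gglar pln
Hunk 3: at line 4 remove [ztw,yhqxi,gglar] add [giqpw] -> 6 lines: dly ctelu wwj feqdv giqpw pln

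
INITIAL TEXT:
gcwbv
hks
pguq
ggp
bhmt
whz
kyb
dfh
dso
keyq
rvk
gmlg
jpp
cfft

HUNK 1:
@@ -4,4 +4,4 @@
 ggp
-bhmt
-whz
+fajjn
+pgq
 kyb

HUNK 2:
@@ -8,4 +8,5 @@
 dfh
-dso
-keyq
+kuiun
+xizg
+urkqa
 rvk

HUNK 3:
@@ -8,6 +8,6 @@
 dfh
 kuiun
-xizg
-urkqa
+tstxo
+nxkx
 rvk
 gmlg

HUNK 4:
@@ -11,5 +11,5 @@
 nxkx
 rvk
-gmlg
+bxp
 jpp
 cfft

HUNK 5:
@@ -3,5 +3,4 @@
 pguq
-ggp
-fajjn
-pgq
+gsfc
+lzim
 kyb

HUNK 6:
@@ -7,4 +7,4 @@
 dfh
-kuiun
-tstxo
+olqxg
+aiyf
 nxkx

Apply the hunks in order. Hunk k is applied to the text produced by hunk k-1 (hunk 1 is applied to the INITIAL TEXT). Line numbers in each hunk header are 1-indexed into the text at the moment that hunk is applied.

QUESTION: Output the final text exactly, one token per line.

Hunk 1: at line 4 remove [bhmt,whz] add [fajjn,pgq] -> 14 lines: gcwbv hks pguq ggp fajjn pgq kyb dfh dso keyq rvk gmlg jpp cfft
Hunk 2: at line 8 remove [dso,keyq] add [kuiun,xizg,urkqa] -> 15 lines: gcwbv hks pguq ggp fajjn pgq kyb dfh kuiun xizg urkqa rvk gmlg jpp cfft
Hunk 3: at line 8 remove [xizg,urkqa] add [tstxo,nxkx] -> 15 lines: gcwbv hks pguq ggp fajjn pgq kyb dfh kuiun tstxo nxkx rvk gmlg jpp cfft
Hunk 4: at line 11 remove [gmlg] add [bxp] -> 15 lines: gcwbv hks pguq ggp fajjn pgq kyb dfh kuiun tstxo nxkx rvk bxp jpp cfft
Hunk 5: at line 3 remove [ggp,fajjn,pgq] add [gsfc,lzim] -> 14 lines: gcwbv hks pguq gsfc lzim kyb dfh kuiun tstxo nxkx rvk bxp jpp cfft
Hunk 6: at line 7 remove [kuiun,tstxo] add [olqxg,aiyf] -> 14 lines: gcwbv hks pguq gsfc lzim kyb dfh olqxg aiyf nxkx rvk bxp jpp cfft

Answer: gcwbv
hks
pguq
gsfc
lzim
kyb
dfh
olqxg
aiyf
nxkx
rvk
bxp
jpp
cfft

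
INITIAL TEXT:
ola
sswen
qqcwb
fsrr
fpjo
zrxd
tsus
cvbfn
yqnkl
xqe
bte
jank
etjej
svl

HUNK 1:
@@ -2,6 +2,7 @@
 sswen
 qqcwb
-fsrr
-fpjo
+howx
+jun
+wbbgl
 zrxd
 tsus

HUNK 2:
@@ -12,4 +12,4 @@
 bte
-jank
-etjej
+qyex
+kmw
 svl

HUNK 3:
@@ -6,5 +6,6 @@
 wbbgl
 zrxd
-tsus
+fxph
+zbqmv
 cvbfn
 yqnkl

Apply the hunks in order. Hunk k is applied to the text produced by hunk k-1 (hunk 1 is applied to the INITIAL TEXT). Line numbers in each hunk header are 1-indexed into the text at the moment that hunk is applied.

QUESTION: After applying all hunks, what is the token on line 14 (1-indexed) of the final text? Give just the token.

Hunk 1: at line 2 remove [fsrr,fpjo] add [howx,jun,wbbgl] -> 15 lines: ola sswen qqcwb howx jun wbbgl zrxd tsus cvbfn yqnkl xqe bte jank etjej svl
Hunk 2: at line 12 remove [jank,etjej] add [qyex,kmw] -> 15 lines: ola sswen qqcwb howx jun wbbgl zrxd tsus cvbfn yqnkl xqe bte qyex kmw svl
Hunk 3: at line 6 remove [tsus] add [fxph,zbqmv] -> 16 lines: ola sswen qqcwb howx jun wbbgl zrxd fxph zbqmv cvbfn yqnkl xqe bte qyex kmw svl
Final line 14: qyex

Answer: qyex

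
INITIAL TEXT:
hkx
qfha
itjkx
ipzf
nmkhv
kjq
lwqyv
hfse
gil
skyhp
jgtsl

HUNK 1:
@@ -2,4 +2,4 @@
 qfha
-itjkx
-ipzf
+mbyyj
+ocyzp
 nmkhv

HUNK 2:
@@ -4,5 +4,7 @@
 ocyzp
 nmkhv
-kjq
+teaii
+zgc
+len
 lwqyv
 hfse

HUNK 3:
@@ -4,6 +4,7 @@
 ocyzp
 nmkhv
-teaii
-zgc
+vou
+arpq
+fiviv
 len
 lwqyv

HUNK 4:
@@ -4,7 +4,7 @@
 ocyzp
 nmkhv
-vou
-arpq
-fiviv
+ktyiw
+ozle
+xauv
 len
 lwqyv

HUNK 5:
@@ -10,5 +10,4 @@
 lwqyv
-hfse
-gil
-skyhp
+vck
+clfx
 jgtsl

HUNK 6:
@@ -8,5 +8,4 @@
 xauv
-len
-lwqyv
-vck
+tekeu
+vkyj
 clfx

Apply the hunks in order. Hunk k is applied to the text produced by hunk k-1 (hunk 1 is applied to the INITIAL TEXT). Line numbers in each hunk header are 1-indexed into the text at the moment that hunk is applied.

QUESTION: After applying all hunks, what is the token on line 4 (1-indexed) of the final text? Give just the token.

Answer: ocyzp

Derivation:
Hunk 1: at line 2 remove [itjkx,ipzf] add [mbyyj,ocyzp] -> 11 lines: hkx qfha mbyyj ocyzp nmkhv kjq lwqyv hfse gil skyhp jgtsl
Hunk 2: at line 4 remove [kjq] add [teaii,zgc,len] -> 13 lines: hkx qfha mbyyj ocyzp nmkhv teaii zgc len lwqyv hfse gil skyhp jgtsl
Hunk 3: at line 4 remove [teaii,zgc] add [vou,arpq,fiviv] -> 14 lines: hkx qfha mbyyj ocyzp nmkhv vou arpq fiviv len lwqyv hfse gil skyhp jgtsl
Hunk 4: at line 4 remove [vou,arpq,fiviv] add [ktyiw,ozle,xauv] -> 14 lines: hkx qfha mbyyj ocyzp nmkhv ktyiw ozle xauv len lwqyv hfse gil skyhp jgtsl
Hunk 5: at line 10 remove [hfse,gil,skyhp] add [vck,clfx] -> 13 lines: hkx qfha mbyyj ocyzp nmkhv ktyiw ozle xauv len lwqyv vck clfx jgtsl
Hunk 6: at line 8 remove [len,lwqyv,vck] add [tekeu,vkyj] -> 12 lines: hkx qfha mbyyj ocyzp nmkhv ktyiw ozle xauv tekeu vkyj clfx jgtsl
Final line 4: ocyzp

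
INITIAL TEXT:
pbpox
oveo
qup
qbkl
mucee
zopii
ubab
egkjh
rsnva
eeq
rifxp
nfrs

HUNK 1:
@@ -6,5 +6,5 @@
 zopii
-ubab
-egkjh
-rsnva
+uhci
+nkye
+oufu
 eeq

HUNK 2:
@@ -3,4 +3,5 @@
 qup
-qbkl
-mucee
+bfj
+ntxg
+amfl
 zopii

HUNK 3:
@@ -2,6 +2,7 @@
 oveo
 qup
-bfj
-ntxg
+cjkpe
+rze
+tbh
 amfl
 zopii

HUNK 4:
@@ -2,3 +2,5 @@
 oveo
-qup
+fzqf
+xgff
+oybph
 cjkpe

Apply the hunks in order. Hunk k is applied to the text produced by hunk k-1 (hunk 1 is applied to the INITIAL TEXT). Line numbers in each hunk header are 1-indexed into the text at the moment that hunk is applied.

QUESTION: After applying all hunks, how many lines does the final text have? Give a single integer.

Hunk 1: at line 6 remove [ubab,egkjh,rsnva] add [uhci,nkye,oufu] -> 12 lines: pbpox oveo qup qbkl mucee zopii uhci nkye oufu eeq rifxp nfrs
Hunk 2: at line 3 remove [qbkl,mucee] add [bfj,ntxg,amfl] -> 13 lines: pbpox oveo qup bfj ntxg amfl zopii uhci nkye oufu eeq rifxp nfrs
Hunk 3: at line 2 remove [bfj,ntxg] add [cjkpe,rze,tbh] -> 14 lines: pbpox oveo qup cjkpe rze tbh amfl zopii uhci nkye oufu eeq rifxp nfrs
Hunk 4: at line 2 remove [qup] add [fzqf,xgff,oybph] -> 16 lines: pbpox oveo fzqf xgff oybph cjkpe rze tbh amfl zopii uhci nkye oufu eeq rifxp nfrs
Final line count: 16

Answer: 16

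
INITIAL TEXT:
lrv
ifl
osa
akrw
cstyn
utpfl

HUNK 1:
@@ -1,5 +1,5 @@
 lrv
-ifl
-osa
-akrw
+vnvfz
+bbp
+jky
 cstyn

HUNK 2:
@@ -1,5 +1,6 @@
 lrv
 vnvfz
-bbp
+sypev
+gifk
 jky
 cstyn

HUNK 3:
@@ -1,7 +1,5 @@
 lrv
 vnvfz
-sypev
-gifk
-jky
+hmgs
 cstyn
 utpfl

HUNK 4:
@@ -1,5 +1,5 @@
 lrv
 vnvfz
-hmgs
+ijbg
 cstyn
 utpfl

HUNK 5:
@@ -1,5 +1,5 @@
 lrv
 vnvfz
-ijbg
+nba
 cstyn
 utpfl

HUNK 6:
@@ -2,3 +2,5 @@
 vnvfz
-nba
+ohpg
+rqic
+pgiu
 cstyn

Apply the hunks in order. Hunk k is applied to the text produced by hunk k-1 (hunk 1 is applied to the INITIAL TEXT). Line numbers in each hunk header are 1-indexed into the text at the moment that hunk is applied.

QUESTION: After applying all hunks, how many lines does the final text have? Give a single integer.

Hunk 1: at line 1 remove [ifl,osa,akrw] add [vnvfz,bbp,jky] -> 6 lines: lrv vnvfz bbp jky cstyn utpfl
Hunk 2: at line 1 remove [bbp] add [sypev,gifk] -> 7 lines: lrv vnvfz sypev gifk jky cstyn utpfl
Hunk 3: at line 1 remove [sypev,gifk,jky] add [hmgs] -> 5 lines: lrv vnvfz hmgs cstyn utpfl
Hunk 4: at line 1 remove [hmgs] add [ijbg] -> 5 lines: lrv vnvfz ijbg cstyn utpfl
Hunk 5: at line 1 remove [ijbg] add [nba] -> 5 lines: lrv vnvfz nba cstyn utpfl
Hunk 6: at line 2 remove [nba] add [ohpg,rqic,pgiu] -> 7 lines: lrv vnvfz ohpg rqic pgiu cstyn utpfl
Final line count: 7

Answer: 7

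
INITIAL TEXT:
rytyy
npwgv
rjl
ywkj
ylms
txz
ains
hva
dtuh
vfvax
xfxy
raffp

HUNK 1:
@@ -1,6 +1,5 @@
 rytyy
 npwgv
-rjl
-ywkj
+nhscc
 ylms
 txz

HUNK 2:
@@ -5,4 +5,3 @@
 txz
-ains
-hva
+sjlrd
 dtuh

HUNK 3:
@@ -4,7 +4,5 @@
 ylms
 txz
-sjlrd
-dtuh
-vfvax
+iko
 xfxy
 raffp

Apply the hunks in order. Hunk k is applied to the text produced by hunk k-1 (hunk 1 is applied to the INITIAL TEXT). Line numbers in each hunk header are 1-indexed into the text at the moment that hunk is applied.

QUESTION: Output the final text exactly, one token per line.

Answer: rytyy
npwgv
nhscc
ylms
txz
iko
xfxy
raffp

Derivation:
Hunk 1: at line 1 remove [rjl,ywkj] add [nhscc] -> 11 lines: rytyy npwgv nhscc ylms txz ains hva dtuh vfvax xfxy raffp
Hunk 2: at line 5 remove [ains,hva] add [sjlrd] -> 10 lines: rytyy npwgv nhscc ylms txz sjlrd dtuh vfvax xfxy raffp
Hunk 3: at line 4 remove [sjlrd,dtuh,vfvax] add [iko] -> 8 lines: rytyy npwgv nhscc ylms txz iko xfxy raffp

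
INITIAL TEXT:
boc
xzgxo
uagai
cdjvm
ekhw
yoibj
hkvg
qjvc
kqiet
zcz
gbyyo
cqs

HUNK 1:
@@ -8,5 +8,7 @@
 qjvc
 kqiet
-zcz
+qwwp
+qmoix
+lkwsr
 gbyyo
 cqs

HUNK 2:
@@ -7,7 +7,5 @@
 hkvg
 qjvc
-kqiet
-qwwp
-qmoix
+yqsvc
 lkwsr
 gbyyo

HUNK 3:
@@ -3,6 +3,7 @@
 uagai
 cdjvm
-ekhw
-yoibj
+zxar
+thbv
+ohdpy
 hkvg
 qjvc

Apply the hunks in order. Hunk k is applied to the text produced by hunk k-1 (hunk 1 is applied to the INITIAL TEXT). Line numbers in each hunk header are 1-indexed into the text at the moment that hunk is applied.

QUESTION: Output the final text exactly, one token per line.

Hunk 1: at line 8 remove [zcz] add [qwwp,qmoix,lkwsr] -> 14 lines: boc xzgxo uagai cdjvm ekhw yoibj hkvg qjvc kqiet qwwp qmoix lkwsr gbyyo cqs
Hunk 2: at line 7 remove [kqiet,qwwp,qmoix] add [yqsvc] -> 12 lines: boc xzgxo uagai cdjvm ekhw yoibj hkvg qjvc yqsvc lkwsr gbyyo cqs
Hunk 3: at line 3 remove [ekhw,yoibj] add [zxar,thbv,ohdpy] -> 13 lines: boc xzgxo uagai cdjvm zxar thbv ohdpy hkvg qjvc yqsvc lkwsr gbyyo cqs

Answer: boc
xzgxo
uagai
cdjvm
zxar
thbv
ohdpy
hkvg
qjvc
yqsvc
lkwsr
gbyyo
cqs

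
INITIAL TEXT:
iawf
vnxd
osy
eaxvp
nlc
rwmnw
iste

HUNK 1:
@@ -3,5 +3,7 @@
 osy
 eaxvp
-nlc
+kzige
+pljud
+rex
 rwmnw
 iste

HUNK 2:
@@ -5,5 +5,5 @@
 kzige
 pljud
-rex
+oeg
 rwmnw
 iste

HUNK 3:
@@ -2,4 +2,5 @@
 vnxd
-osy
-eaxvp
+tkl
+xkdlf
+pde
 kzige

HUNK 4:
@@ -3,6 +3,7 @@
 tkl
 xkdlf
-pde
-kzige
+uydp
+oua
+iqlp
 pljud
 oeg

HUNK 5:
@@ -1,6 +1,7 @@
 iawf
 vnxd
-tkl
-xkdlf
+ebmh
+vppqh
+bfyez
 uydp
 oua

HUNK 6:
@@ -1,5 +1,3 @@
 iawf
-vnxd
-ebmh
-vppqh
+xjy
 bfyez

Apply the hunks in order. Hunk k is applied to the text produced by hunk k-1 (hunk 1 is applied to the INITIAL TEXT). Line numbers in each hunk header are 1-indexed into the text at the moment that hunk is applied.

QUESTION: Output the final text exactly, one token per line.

Answer: iawf
xjy
bfyez
uydp
oua
iqlp
pljud
oeg
rwmnw
iste

Derivation:
Hunk 1: at line 3 remove [nlc] add [kzige,pljud,rex] -> 9 lines: iawf vnxd osy eaxvp kzige pljud rex rwmnw iste
Hunk 2: at line 5 remove [rex] add [oeg] -> 9 lines: iawf vnxd osy eaxvp kzige pljud oeg rwmnw iste
Hunk 3: at line 2 remove [osy,eaxvp] add [tkl,xkdlf,pde] -> 10 lines: iawf vnxd tkl xkdlf pde kzige pljud oeg rwmnw iste
Hunk 4: at line 3 remove [pde,kzige] add [uydp,oua,iqlp] -> 11 lines: iawf vnxd tkl xkdlf uydp oua iqlp pljud oeg rwmnw iste
Hunk 5: at line 1 remove [tkl,xkdlf] add [ebmh,vppqh,bfyez] -> 12 lines: iawf vnxd ebmh vppqh bfyez uydp oua iqlp pljud oeg rwmnw iste
Hunk 6: at line 1 remove [vnxd,ebmh,vppqh] add [xjy] -> 10 lines: iawf xjy bfyez uydp oua iqlp pljud oeg rwmnw iste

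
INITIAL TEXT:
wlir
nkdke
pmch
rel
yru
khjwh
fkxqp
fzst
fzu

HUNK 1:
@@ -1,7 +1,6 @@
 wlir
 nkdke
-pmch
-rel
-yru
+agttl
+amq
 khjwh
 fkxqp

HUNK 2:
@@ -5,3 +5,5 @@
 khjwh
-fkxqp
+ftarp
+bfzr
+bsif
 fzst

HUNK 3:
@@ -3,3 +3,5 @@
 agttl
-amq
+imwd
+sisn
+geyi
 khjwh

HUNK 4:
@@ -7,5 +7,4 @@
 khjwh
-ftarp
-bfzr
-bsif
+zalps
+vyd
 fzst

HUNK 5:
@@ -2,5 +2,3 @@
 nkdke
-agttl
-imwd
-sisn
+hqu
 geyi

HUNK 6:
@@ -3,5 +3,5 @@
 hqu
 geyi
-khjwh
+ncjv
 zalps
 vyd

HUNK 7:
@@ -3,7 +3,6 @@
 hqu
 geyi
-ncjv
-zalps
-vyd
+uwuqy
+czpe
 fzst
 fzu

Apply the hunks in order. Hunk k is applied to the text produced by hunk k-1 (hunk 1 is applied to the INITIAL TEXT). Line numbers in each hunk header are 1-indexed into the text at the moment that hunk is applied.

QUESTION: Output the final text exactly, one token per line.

Answer: wlir
nkdke
hqu
geyi
uwuqy
czpe
fzst
fzu

Derivation:
Hunk 1: at line 1 remove [pmch,rel,yru] add [agttl,amq] -> 8 lines: wlir nkdke agttl amq khjwh fkxqp fzst fzu
Hunk 2: at line 5 remove [fkxqp] add [ftarp,bfzr,bsif] -> 10 lines: wlir nkdke agttl amq khjwh ftarp bfzr bsif fzst fzu
Hunk 3: at line 3 remove [amq] add [imwd,sisn,geyi] -> 12 lines: wlir nkdke agttl imwd sisn geyi khjwh ftarp bfzr bsif fzst fzu
Hunk 4: at line 7 remove [ftarp,bfzr,bsif] add [zalps,vyd] -> 11 lines: wlir nkdke agttl imwd sisn geyi khjwh zalps vyd fzst fzu
Hunk 5: at line 2 remove [agttl,imwd,sisn] add [hqu] -> 9 lines: wlir nkdke hqu geyi khjwh zalps vyd fzst fzu
Hunk 6: at line 3 remove [khjwh] add [ncjv] -> 9 lines: wlir nkdke hqu geyi ncjv zalps vyd fzst fzu
Hunk 7: at line 3 remove [ncjv,zalps,vyd] add [uwuqy,czpe] -> 8 lines: wlir nkdke hqu geyi uwuqy czpe fzst fzu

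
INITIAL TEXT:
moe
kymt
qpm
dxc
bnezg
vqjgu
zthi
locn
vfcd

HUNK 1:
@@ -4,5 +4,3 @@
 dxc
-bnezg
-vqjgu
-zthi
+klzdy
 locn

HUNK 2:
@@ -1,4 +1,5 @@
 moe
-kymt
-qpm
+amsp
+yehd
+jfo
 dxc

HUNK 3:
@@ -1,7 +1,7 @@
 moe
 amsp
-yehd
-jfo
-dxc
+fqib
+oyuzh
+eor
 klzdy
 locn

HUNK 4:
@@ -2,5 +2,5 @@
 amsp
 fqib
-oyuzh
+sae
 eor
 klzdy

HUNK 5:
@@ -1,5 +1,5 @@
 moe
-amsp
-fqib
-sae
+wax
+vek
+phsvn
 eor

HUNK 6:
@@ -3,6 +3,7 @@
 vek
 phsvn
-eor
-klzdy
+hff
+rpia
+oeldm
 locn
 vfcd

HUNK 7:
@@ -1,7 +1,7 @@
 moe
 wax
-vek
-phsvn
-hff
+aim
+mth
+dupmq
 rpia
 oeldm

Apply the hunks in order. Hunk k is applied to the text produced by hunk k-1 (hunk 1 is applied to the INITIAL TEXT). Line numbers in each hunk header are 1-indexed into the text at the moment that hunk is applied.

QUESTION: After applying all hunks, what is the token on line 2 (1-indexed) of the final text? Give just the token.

Answer: wax

Derivation:
Hunk 1: at line 4 remove [bnezg,vqjgu,zthi] add [klzdy] -> 7 lines: moe kymt qpm dxc klzdy locn vfcd
Hunk 2: at line 1 remove [kymt,qpm] add [amsp,yehd,jfo] -> 8 lines: moe amsp yehd jfo dxc klzdy locn vfcd
Hunk 3: at line 1 remove [yehd,jfo,dxc] add [fqib,oyuzh,eor] -> 8 lines: moe amsp fqib oyuzh eor klzdy locn vfcd
Hunk 4: at line 2 remove [oyuzh] add [sae] -> 8 lines: moe amsp fqib sae eor klzdy locn vfcd
Hunk 5: at line 1 remove [amsp,fqib,sae] add [wax,vek,phsvn] -> 8 lines: moe wax vek phsvn eor klzdy locn vfcd
Hunk 6: at line 3 remove [eor,klzdy] add [hff,rpia,oeldm] -> 9 lines: moe wax vek phsvn hff rpia oeldm locn vfcd
Hunk 7: at line 1 remove [vek,phsvn,hff] add [aim,mth,dupmq] -> 9 lines: moe wax aim mth dupmq rpia oeldm locn vfcd
Final line 2: wax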